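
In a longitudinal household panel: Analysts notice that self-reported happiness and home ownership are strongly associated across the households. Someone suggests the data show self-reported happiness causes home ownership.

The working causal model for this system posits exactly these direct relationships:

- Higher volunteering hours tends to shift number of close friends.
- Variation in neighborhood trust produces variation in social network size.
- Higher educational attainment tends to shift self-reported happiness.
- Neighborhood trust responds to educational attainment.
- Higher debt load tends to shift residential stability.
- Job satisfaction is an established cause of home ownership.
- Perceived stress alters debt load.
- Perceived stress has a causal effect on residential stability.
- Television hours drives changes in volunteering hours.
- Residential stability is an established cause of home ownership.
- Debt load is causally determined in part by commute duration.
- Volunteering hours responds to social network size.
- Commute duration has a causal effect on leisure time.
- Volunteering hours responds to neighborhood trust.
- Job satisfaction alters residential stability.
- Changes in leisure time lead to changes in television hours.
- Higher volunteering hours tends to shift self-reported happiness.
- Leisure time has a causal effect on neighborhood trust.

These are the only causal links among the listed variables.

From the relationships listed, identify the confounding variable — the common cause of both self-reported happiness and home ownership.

Commute duration has a causal path to self-reported happiness (commute duration → leisure time → television hours → volunteering hours → self-reported happiness) and a separate causal path to home ownership (commute duration → debt load → residential stability → home ownership), so it is a common cause of both.
No stated relationship gives self-reported happiness a causal route to home ownership, so the correlation is explained by the shared upstream cause rather than a direct effect.

commute duration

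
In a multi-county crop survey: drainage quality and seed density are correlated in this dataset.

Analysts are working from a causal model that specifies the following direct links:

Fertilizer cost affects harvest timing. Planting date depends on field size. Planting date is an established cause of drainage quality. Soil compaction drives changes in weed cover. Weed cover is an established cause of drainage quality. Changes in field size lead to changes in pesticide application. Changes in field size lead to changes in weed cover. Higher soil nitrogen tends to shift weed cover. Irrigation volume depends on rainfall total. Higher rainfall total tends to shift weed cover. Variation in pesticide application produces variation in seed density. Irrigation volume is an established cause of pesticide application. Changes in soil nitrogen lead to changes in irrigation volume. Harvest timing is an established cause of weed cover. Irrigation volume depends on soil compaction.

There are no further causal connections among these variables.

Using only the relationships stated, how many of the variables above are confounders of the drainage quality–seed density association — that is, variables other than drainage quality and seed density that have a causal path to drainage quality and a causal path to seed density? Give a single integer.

The common causes are: field size (to drainage quality via field size → planting date → drainage quality; to seed density via field size → pesticide application → seed density); rainfall total (to drainage quality via rainfall total → weed cover → drainage quality; to seed density via rainfall total → irrigation volume → pesticide application → seed density); soil compaction (to drainage quality via soil compaction → weed cover → drainage quality; to seed density via soil compaction → irrigation volume → pesticide application → seed density); soil nitrogen (to drainage quality via soil nitrogen → weed cover → drainage quality; to seed density via soil nitrogen → irrigation volume → pesticide application → seed density).
Every other variable lacks a causal path to at least one of drainage quality and seed density.

4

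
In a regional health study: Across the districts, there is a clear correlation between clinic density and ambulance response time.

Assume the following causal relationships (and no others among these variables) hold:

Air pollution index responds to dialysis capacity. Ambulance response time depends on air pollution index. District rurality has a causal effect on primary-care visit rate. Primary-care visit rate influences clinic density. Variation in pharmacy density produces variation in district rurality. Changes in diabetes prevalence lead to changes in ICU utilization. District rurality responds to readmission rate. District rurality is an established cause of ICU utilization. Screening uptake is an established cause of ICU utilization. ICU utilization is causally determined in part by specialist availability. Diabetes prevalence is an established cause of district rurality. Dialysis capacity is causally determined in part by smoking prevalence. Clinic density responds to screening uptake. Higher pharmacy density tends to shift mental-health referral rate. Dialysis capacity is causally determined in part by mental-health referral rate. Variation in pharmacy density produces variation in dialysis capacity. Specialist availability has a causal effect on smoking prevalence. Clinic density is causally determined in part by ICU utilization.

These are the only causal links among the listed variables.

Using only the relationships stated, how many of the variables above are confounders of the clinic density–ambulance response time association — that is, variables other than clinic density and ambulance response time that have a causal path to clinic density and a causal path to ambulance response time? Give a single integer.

2

The common causes are: pharmacy density (to clinic density via pharmacy density → district rurality → primary-care visit rate → clinic density; to ambulance response time via pharmacy density → dialysis capacity → air pollution index → ambulance response time); specialist availability (to clinic density via specialist availability → ICU utilization → clinic density; to ambulance response time via specialist availability → smoking prevalence → dialysis capacity → air pollution index → ambulance response time).
Every other variable lacks a causal path to at least one of clinic density and ambulance response time.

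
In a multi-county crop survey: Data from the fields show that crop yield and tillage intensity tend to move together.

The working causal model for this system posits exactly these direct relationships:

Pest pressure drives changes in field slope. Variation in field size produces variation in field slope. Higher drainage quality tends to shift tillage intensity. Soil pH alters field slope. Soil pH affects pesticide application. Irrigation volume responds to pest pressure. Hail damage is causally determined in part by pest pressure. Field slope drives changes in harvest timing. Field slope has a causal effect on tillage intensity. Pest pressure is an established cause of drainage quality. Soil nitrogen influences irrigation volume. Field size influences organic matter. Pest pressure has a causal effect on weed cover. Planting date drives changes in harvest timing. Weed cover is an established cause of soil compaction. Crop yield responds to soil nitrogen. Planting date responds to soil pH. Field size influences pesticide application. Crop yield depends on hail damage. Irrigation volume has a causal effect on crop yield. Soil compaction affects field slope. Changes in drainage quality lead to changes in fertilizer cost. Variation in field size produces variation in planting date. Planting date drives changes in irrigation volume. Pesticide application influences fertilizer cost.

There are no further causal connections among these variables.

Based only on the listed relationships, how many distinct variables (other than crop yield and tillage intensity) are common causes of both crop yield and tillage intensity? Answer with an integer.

The common causes are: field size (to crop yield via field size → planting date → irrigation volume → crop yield; to tillage intensity via field size → field slope → tillage intensity); pest pressure (to crop yield via pest pressure → hail damage → crop yield; to tillage intensity via pest pressure → field slope → tillage intensity); soil pH (to crop yield via soil pH → planting date → irrigation volume → crop yield; to tillage intensity via soil pH → field slope → tillage intensity).
Every other variable lacks a causal path to at least one of crop yield and tillage intensity.

3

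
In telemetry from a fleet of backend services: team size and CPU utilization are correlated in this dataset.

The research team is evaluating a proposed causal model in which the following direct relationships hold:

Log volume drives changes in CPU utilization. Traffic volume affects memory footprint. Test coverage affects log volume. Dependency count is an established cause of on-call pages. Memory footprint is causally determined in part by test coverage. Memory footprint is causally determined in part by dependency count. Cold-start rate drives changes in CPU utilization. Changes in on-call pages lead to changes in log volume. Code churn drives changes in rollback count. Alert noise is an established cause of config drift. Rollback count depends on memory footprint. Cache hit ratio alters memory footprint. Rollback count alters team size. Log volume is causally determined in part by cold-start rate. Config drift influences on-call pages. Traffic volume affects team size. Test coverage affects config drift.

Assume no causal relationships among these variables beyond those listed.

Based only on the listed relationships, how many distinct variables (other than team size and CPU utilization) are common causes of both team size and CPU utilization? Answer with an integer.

2

The common causes are: dependency count (to team size via dependency count → memory footprint → rollback count → team size; to CPU utilization via dependency count → on-call pages → log volume → CPU utilization); test coverage (to team size via test coverage → memory footprint → rollback count → team size; to CPU utilization via test coverage → log volume → CPU utilization).
Every other variable lacks a causal path to at least one of team size and CPU utilization.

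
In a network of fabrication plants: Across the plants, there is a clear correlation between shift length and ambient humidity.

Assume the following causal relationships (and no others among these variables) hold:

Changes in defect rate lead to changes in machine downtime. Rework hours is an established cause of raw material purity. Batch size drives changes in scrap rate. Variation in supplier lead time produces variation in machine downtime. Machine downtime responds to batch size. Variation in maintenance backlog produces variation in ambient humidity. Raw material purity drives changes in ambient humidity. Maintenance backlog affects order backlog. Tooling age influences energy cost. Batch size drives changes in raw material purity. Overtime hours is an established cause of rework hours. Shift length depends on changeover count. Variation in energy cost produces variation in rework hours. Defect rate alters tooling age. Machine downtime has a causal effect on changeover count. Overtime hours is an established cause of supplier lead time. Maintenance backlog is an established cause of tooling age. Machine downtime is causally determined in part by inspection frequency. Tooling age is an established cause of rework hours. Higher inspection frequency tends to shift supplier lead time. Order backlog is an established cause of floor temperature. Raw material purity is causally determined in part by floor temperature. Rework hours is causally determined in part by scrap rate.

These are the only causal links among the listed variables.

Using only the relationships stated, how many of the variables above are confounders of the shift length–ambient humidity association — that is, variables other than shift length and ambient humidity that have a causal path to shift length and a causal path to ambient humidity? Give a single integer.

3

The common causes are: batch size (to shift length via batch size → machine downtime → changeover count → shift length; to ambient humidity via batch size → raw material purity → ambient humidity); defect rate (to shift length via defect rate → machine downtime → changeover count → shift length; to ambient humidity via defect rate → tooling age → rework hours → raw material purity → ambient humidity); overtime hours (to shift length via overtime hours → supplier lead time → machine downtime → changeover count → shift length; to ambient humidity via overtime hours → rework hours → raw material purity → ambient humidity).
Every other variable lacks a causal path to at least one of shift length and ambient humidity.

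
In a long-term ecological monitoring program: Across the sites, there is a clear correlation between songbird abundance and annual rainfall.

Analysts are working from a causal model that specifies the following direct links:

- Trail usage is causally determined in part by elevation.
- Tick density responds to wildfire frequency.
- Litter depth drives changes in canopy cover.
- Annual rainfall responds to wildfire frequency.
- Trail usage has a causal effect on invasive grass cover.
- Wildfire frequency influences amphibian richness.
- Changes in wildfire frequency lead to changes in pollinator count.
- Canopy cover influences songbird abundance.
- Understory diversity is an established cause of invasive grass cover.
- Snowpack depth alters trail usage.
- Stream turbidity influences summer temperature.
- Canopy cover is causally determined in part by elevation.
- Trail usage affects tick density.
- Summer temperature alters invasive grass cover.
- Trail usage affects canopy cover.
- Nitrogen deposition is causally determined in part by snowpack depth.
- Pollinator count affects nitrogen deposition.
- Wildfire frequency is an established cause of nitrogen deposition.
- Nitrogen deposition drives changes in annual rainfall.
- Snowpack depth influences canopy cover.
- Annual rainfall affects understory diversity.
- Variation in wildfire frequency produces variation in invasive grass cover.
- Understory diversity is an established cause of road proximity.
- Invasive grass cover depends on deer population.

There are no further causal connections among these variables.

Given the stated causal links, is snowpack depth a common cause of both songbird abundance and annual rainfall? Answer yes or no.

Snowpack depth has a causal path to songbird abundance (snowpack depth → canopy cover → songbird abundance) and to annual rainfall (snowpack depth → nitrogen deposition → annual rainfall), so it is a common cause of both — a confounder.

yes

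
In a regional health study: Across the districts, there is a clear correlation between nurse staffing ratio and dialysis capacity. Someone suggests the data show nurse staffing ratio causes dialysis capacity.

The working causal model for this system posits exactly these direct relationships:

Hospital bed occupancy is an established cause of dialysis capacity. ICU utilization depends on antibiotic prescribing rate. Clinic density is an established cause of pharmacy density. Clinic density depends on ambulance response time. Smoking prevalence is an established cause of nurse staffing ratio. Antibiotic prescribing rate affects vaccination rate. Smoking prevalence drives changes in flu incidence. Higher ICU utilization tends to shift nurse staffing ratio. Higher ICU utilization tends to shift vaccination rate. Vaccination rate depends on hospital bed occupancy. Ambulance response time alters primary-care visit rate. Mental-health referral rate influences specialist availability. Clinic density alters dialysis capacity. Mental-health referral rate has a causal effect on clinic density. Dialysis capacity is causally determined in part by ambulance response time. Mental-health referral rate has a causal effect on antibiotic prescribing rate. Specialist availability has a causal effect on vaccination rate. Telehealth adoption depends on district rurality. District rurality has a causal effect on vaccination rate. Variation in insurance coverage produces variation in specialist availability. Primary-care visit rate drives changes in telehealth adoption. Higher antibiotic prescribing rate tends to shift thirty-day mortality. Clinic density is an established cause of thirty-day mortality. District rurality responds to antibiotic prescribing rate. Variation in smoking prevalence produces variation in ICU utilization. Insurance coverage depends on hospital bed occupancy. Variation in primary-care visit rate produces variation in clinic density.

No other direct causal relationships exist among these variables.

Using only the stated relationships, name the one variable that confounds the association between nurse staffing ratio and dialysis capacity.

mental-health referral rate

Mental-health referral rate has a causal path to nurse staffing ratio (mental-health referral rate → antibiotic prescribing rate → ICU utilization → nurse staffing ratio) and a separate causal path to dialysis capacity (mental-health referral rate → clinic density → dialysis capacity), so it is a common cause of both.
No stated relationship gives nurse staffing ratio a causal route to dialysis capacity, so the correlation is explained by the shared upstream cause rather than a direct effect.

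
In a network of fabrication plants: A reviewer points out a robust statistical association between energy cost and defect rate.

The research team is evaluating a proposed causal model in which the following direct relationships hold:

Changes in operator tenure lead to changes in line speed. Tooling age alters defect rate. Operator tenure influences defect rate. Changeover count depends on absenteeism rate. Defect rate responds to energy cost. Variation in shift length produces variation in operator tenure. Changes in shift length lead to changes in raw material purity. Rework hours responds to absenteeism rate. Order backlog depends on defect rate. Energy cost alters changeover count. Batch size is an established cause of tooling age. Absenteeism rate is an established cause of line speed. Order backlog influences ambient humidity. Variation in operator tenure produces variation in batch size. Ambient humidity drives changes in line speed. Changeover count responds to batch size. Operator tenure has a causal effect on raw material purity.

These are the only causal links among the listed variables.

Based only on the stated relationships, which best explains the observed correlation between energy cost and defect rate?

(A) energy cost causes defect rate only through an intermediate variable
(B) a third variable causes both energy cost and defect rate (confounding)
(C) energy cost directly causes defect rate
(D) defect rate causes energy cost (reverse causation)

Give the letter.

There is a stated direct causal link energy cost → defect rate, and no variable causes both energy cost and defect rate, so the correlation reflects direct causation.

C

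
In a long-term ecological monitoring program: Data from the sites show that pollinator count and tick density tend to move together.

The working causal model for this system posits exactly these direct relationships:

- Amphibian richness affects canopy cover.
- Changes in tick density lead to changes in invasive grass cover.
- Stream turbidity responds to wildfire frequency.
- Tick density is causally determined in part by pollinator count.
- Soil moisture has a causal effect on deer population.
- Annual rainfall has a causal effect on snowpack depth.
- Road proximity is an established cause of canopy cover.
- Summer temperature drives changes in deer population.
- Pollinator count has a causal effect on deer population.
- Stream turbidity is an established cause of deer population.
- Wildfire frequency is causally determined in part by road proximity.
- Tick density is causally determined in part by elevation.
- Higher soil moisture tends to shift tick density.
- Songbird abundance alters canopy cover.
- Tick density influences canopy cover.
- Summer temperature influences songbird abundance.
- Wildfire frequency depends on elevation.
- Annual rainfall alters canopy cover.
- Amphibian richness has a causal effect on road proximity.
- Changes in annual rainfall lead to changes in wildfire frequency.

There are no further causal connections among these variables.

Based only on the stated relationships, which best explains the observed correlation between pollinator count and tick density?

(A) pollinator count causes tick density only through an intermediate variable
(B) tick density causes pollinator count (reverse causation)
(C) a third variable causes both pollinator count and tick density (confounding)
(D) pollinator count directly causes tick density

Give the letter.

There is a stated direct causal link pollinator count → tick density, and no variable causes both pollinator count and tick density, so the correlation reflects direct causation.

D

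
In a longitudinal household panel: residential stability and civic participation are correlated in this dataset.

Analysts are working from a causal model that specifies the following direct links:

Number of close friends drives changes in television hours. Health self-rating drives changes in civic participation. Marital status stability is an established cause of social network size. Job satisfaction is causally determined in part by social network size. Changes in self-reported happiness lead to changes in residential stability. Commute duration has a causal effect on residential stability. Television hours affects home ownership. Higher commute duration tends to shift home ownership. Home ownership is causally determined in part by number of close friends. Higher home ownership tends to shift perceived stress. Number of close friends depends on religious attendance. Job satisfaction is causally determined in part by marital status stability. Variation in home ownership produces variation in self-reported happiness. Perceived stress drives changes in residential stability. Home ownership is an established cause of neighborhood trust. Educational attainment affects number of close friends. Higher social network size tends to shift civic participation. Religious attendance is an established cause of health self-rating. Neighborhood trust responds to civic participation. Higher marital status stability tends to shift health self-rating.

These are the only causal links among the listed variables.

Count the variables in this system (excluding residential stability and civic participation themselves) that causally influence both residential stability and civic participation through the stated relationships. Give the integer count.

The common causes are: religious attendance (to residential stability via religious attendance → number of close friends → home ownership → perceived stress → residential stability; to civic participation via religious attendance → health self-rating → civic participation).
Every other variable lacks a causal path to at least one of residential stability and civic participation.

1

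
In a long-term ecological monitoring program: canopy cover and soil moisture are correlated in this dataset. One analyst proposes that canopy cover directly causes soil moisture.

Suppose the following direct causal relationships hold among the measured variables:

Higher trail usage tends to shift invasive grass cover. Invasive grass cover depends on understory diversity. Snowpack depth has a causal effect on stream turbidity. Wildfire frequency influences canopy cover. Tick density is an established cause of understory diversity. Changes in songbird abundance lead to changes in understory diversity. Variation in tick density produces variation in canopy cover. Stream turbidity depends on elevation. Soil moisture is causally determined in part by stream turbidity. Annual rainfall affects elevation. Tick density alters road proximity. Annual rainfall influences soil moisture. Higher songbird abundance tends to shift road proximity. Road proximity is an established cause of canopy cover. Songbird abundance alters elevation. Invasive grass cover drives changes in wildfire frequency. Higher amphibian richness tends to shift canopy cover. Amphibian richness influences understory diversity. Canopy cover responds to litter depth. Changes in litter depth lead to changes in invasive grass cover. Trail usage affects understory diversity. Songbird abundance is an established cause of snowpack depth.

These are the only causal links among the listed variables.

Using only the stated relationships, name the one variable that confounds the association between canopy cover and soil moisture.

songbird abundance

Songbird abundance has a causal path to canopy cover (songbird abundance → road proximity → canopy cover) and a separate causal path to soil moisture (songbird abundance → snowpack depth → stream turbidity → soil moisture), so it is a common cause of both.
No stated relationship gives canopy cover a causal route to soil moisture, so the correlation is explained by the shared upstream cause rather than a direct effect.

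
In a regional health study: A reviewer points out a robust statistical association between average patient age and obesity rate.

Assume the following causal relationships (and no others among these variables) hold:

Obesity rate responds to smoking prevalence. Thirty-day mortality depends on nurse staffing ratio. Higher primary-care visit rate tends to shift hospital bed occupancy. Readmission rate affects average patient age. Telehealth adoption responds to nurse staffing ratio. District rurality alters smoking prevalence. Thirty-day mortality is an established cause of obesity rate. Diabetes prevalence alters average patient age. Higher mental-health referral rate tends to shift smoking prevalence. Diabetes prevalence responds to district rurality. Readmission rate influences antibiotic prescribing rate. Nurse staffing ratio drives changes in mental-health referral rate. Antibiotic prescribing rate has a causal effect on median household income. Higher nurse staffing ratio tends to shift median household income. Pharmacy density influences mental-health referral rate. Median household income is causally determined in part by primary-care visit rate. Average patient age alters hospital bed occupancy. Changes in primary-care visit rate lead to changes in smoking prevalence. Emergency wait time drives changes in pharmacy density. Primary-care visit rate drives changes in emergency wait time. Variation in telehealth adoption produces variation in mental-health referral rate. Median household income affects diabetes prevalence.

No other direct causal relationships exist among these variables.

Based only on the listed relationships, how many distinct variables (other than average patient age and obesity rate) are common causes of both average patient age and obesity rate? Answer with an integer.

The common causes are: district rurality (to average patient age via district rurality → diabetes prevalence → average patient age; to obesity rate via district rurality → smoking prevalence → obesity rate); nurse staffing ratio (to average patient age via nurse staffing ratio → median household income → diabetes prevalence → average patient age; to obesity rate via nurse staffing ratio → thirty-day mortality → obesity rate); primary-care visit rate (to average patient age via primary-care visit rate → median household income → diabetes prevalence → average patient age; to obesity rate via primary-care visit rate → smoking prevalence → obesity rate).
Every other variable lacks a causal path to at least one of average patient age and obesity rate.

3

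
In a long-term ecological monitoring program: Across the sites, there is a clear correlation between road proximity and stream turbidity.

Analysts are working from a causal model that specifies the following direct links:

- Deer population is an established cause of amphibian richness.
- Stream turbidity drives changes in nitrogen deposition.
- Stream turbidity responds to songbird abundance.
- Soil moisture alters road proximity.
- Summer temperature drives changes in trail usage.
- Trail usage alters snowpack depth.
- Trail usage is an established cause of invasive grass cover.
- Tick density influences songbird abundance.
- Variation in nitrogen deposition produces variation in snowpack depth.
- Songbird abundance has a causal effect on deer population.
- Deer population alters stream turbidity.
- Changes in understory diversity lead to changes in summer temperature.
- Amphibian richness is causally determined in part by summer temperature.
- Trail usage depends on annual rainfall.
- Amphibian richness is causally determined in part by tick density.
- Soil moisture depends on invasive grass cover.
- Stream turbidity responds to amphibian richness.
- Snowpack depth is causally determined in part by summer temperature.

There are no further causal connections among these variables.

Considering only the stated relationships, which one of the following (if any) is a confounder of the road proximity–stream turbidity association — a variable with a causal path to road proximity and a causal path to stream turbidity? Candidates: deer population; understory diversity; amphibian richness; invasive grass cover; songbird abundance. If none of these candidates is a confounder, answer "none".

Understory diversity causes road proximity (understory diversity → summer temperature → trail usage → invasive grass cover → soil moisture → road proximity) and also causes stream turbidity (understory diversity → summer temperature → amphibian richness → stream turbidity); it is a common cause of both.
Each of the other candidates lacks a causal path to at least one of road proximity and stream turbidity, so they do not confound the relationship.

understory diversity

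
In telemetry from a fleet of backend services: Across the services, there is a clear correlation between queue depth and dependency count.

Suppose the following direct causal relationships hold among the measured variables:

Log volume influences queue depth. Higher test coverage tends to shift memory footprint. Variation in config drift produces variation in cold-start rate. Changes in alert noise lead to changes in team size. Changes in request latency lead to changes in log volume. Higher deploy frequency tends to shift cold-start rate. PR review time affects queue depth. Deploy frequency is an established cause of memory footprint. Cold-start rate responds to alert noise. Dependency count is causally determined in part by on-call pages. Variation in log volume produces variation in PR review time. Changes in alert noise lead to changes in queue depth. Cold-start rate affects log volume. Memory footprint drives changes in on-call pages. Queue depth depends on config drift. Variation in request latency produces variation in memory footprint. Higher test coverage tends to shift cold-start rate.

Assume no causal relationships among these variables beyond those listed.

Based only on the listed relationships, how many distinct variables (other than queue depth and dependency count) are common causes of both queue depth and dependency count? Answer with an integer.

3

The common causes are: deploy frequency (to queue depth via deploy frequency → cold-start rate → log volume → queue depth; to dependency count via deploy frequency → memory footprint → on-call pages → dependency count); request latency (to queue depth via request latency → log volume → queue depth; to dependency count via request latency → memory footprint → on-call pages → dependency count); test coverage (to queue depth via test coverage → cold-start rate → log volume → queue depth; to dependency count via test coverage → memory footprint → on-call pages → dependency count).
Every other variable lacks a causal path to at least one of queue depth and dependency count.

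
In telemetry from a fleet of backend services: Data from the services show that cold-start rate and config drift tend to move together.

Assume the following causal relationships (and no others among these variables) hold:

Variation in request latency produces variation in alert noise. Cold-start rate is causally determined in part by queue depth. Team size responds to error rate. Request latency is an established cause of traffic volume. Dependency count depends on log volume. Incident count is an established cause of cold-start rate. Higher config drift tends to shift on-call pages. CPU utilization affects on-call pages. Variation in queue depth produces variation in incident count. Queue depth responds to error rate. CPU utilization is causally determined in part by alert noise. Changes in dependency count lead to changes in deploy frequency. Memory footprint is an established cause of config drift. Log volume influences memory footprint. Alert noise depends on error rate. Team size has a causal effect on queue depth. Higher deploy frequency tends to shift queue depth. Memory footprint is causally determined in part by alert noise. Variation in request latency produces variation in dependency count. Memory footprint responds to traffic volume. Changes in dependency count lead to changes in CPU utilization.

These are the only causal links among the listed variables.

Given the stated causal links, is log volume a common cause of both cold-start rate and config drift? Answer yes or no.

Log volume has a causal path to cold-start rate (log volume → dependency count → deploy frequency → queue depth → cold-start rate) and to config drift (log volume → memory footprint → config drift), so it is a common cause of both — a confounder.

yes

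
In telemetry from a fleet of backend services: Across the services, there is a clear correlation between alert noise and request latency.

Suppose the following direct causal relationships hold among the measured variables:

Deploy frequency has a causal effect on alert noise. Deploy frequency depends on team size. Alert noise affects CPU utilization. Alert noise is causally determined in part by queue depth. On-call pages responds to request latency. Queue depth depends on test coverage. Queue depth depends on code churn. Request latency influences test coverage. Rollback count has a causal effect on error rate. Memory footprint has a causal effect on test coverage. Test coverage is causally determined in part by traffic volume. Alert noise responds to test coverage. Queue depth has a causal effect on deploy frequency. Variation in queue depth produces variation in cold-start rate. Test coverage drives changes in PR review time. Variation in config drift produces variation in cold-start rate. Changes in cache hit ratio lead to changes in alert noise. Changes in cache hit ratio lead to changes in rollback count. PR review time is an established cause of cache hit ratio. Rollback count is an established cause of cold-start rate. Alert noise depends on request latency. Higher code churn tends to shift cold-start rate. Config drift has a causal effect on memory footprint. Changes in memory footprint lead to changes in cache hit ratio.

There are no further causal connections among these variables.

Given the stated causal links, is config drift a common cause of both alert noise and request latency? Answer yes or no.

Config drift has no stated causal path to request latency. A confounder must cause both variables, so config drift does not qualify.

no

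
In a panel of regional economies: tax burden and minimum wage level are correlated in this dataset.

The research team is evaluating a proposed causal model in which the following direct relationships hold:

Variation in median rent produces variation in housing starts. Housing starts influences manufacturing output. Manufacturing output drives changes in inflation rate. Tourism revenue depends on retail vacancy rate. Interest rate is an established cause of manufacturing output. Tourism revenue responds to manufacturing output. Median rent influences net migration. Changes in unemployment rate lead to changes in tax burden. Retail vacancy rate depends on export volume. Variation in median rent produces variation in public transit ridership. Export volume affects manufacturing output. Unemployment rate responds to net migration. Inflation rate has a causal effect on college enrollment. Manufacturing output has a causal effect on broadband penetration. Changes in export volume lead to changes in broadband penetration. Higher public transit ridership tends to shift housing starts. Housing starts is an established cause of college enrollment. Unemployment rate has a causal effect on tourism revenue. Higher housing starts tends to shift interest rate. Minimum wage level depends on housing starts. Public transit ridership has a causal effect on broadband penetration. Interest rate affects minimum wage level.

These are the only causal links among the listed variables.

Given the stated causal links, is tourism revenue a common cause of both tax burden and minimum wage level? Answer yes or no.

no

Tourism revenue has no stated causal path to either tax burden or minimum wage level. A confounder must cause both variables, so tourism revenue does not qualify.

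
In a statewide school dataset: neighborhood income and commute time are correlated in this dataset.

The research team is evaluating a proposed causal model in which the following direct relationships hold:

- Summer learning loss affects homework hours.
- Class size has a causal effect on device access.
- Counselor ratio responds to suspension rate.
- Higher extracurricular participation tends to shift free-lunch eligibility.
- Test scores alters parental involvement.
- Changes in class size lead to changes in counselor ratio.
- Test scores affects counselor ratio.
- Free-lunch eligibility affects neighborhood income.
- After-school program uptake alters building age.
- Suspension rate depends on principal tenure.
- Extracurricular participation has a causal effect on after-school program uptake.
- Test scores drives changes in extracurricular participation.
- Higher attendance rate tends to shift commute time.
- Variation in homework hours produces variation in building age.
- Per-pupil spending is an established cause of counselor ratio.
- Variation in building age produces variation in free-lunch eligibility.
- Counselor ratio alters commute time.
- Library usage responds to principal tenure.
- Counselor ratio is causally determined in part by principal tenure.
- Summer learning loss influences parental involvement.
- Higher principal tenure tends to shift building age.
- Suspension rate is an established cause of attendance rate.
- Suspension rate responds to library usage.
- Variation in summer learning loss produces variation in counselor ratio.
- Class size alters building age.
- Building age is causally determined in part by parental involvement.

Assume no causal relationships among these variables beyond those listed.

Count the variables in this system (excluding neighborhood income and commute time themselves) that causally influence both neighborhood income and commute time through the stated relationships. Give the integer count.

4

The common causes are: class size (to neighborhood income via class size → building age → free-lunch eligibility → neighborhood income; to commute time via class size → counselor ratio → commute time); principal tenure (to neighborhood income via principal tenure → building age → free-lunch eligibility → neighborhood income; to commute time via principal tenure → counselor ratio → commute time); summer learning loss (to neighborhood income via summer learning loss → homework hours → building age → free-lunch eligibility → neighborhood income; to commute time via summer learning loss → counselor ratio → commute time); test scores (to neighborhood income via test scores → extracurricular participation → free-lunch eligibility → neighborhood income; to commute time via test scores → counselor ratio → commute time).
Every other variable lacks a causal path to at least one of neighborhood income and commute time.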